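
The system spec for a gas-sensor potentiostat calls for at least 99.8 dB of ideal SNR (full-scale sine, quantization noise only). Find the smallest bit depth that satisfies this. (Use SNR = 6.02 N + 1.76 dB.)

17 bits

Solving 6.02 N ≥ 99.8 − 1.76: N ≥ 16.286. Round up → N = 17.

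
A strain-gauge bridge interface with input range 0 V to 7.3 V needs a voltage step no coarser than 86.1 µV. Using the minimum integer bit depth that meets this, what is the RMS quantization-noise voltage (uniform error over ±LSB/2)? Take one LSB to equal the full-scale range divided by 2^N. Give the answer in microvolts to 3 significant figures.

16.1 µV

V_FS = 7.3 V.
Need 2^N ≥ 7.3 V / 86.1 µV = 84790 → N_min = 17.
LSB = 7.3 V / 2^17 = 55.695 µV.
V_rms = LSB/√12 = 16.1 µV.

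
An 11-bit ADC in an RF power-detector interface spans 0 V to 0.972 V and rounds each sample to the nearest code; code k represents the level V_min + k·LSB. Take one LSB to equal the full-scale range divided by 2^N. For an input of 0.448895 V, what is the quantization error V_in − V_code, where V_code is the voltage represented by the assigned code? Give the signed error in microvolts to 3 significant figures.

V_FS = 0.972 V. LSB = 0.972 V / 2^11 ≈ 474.6 µV.
(V_in − V_min)/LSB = (0.448895 − (0)) × 2048/0.972 = 945.8199 → nearest code k = 946.
V_code = 0 + (946/2048) × 0.972 = 0.4489804688 V.
Error = V_in − V_code = 0.448895 − (0.4489804688) = −85.5 µV.

−85.5 µV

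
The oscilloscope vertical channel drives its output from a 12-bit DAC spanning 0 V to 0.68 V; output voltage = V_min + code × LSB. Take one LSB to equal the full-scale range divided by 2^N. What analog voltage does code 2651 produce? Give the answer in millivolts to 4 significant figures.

Full-scale range = 0.68 V. LSB = 0.68 V / 2^12.
Output = V_min + (2651/4096) × range = 0 + 0.647217 × 0.68 V
      = 0 V + 0.440107 V = 0.440107 V.

440.1 mV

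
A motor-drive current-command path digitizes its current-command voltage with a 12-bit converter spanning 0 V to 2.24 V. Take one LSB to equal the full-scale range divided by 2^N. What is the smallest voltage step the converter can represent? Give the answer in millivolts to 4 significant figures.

Span = 2.24 V.
2^12 = 4096 levels.
LSB = 2.24 V ÷ 2^12 = 2.24/4096 V = 0.5469 mV.

0.5469 mV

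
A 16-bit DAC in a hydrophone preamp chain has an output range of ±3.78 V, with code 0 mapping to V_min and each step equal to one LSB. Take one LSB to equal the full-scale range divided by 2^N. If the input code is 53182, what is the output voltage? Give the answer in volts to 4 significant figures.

Full-scale range = 3.78 V − (-3.78 V) = 7.56 V. LSB = 7.56 V / 2^16.
V_out = -3.78 + 53182 × (7.56/65536) V
      = -3.78 + 6.13489 = 2.35489 V.

2.355 V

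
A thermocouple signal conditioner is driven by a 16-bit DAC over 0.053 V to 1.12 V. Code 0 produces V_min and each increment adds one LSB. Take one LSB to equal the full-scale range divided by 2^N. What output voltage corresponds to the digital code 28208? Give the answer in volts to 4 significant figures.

Range = 1.12 − (0.053) = 1.067 V. LSB = 1.067 V / 2^16.
V_out = 0.053 + 28208 × (1.067/65536) V
      = 0.053 + 0.459258 = 0.512258 V.

0.5123 V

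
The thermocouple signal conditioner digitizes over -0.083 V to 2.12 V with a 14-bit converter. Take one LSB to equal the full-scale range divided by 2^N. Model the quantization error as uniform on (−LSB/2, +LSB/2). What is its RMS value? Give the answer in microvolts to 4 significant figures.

The full-scale span is 2.12 − (-0.083) = 2.203 V.
LSB = 2.203 V / 2^14 = 134.460 µV.
RMS of a uniform error over width LSB is LSB/√12 = 38.82 µV.

38.82 µV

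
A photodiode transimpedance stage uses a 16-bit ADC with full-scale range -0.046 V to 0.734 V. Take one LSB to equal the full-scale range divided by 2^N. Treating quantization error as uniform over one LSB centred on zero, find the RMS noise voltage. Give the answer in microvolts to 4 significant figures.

Range = 0.734 − (-0.046) = 0.78 V.
LSB = 0.78 V ÷ 2^16 = 0.78/65536 V = 11.9019 µV.
For a uniform distribution on [−LSB/2, +LSB/2], V_rms = LSB/√12 = 11.9019 µV/3.4641 = 3.436 µV.

3.436 µV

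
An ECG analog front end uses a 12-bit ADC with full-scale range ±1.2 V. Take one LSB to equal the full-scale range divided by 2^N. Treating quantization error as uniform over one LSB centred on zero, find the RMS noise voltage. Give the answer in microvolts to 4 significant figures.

Range = 1.2 − (-1.2) = 2.4 V.
One LSB is 2.4 V / 4096 = 0.585938 mV.
V_rms = LSB/√12 = 0.585938 mV / √12 = 169.1 µV.

169.1 µV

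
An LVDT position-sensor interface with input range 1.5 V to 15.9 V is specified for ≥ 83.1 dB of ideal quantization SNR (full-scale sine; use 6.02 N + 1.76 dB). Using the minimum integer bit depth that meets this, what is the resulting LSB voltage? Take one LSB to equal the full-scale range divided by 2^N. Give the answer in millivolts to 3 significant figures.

Full-scale range = 15.9 V − (1.5 V) = 14.4 V.
6.02 N + 1.76 ≥ 83.1 gives N ≥ 13.512, so the minimum integer is 14.
LSB = 14.4 V / 2^14 = 0.879 mV.

0.879 mV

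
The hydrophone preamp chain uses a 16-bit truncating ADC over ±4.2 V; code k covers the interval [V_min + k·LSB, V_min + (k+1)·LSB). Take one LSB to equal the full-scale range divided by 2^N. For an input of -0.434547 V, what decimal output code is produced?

Full-scale range = 4.2 V − (-4.2 V) = 8.4 V. LSB = 8.4 V / 2^16 ≈ 128.2 µV.
V_in − V_min = -0.434547 − (-4.2) = 3.765453 V.
Divide by LSB: 3.765453 × 65536/8.4 = 29377.7057.
Truncating gives code 29377.

29377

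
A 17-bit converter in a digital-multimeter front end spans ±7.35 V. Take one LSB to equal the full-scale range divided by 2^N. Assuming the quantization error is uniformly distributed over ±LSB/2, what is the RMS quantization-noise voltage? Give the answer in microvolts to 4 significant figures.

Range = 7.35 − (-7.35) = 14.7 V.
Step size = 14.7/131072 V = 112.152 µV.
σ_q = LSB/√12 = 112.152 µV/3.4641 = 32.38 µV.

32.38 µV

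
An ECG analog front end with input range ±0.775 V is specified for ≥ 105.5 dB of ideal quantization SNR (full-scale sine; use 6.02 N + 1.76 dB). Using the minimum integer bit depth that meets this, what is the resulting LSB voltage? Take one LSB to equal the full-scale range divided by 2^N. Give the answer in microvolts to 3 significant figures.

5.91 µV

The full-scale span is 0.775 − (-0.775) = 1.55 V.
Required N = ⌈(105.5 − 1.76)/6.02⌉ = ⌈17.233⌉ = 18.
One LSB is 1.55 V / 262144 = 5.91 µV.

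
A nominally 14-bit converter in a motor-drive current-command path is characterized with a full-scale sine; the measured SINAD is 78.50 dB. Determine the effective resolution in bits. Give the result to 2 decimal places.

12.75 bits

ENOB = (SINAD − 1.76) / 6.02 = (78.50 − 1.76) / 6.02 = 76.74 / 6.02 = 12.7475.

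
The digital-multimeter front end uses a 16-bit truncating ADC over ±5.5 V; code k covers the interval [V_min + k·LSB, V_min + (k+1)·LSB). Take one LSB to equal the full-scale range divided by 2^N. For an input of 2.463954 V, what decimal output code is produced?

47447

Full-scale range = 5.5 V − (-5.5 V) = 11 V. LSB = 11 V / 2^16 ≈ 167.8 µV.
(V_in − V_min) × 2^16/range = (2.463954 − (-5.5)) × 65536/11 = 47447.790.
Floor → code = 47447.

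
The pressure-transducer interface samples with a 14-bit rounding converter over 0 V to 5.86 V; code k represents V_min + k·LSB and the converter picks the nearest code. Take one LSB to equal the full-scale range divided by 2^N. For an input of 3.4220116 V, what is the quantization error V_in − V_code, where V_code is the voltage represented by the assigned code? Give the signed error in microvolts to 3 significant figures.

Span = 5.86 V. LSB = 5.86 V / 2^14 ≈ 357.7 µV.
Position in LSBs: (3.4220116 − (0)) × 16384/5.86 = 9567.6174; rounding gives k = 9568.
V_code = 0 + (9568/16384) × 5.86 = 3.4221484375 V.
e = 3.4220116 − (3.4221484375) = −137 µV.

−137 µV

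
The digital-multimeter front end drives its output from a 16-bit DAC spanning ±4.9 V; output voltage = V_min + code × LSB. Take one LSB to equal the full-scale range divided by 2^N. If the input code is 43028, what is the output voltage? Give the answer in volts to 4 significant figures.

1.534 V

Range = 4.9 − (-4.9) = 9.8 V. LSB = 9.8 V / 2^16.
V_out = V_min + code × LSB = -4.9 V + 43028 × 9.8 V / 65536
      = -4.9 V + 6.43424 V = 1.53424 V.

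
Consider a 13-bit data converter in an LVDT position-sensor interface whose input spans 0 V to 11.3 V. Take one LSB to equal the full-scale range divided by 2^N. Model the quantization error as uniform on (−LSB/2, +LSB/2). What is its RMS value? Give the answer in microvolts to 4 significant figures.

Span = 11.3 V.
One LSB is 11.3 V / 8192 = 1.37939 mV.
σ_q = LSB/√12 = 1.37939 mV/3.4641 = 398.2 µV.

398.2 µV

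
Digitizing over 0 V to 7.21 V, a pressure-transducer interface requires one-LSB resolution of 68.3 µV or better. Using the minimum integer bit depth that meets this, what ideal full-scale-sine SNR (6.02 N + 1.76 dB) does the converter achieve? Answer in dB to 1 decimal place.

V_FS = 7.21 V.
Required number of levels: 7.21/68.3 µV = 105560; smallest N with 2^N ≥ that is 17.
6.02(17) + 1.76 = 104.10 dB.

104.1 dB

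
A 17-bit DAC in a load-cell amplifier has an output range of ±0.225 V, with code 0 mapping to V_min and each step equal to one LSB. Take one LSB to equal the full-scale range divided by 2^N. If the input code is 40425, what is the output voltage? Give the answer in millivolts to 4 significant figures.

-86.21 mV

Range = 0.225 − (-0.225) = 0.45 V. LSB = 0.45 V / 2^17.
Output = V_min + (40425/131072) × range = -0.225 + 0.308418 × 0.45 V
      = -0.225 + 0.138788 = -0.0862118 V.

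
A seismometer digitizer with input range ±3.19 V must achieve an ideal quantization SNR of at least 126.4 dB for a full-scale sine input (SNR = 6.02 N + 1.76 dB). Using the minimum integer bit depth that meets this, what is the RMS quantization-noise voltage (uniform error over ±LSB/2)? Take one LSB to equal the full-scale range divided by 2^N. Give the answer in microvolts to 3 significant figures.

Range = 3.19 − (-3.19) = 6.38 V.
6.02 N + 1.76 ≥ 126.4 gives N ≥ 20.704, so the minimum integer is 21.
LSB = 6.38 V ÷ 2^21 = 6.38/2097152 V = 3.0422 µV.
RMS noise = LSB/√12 = 0.878 µV.

0.878 µV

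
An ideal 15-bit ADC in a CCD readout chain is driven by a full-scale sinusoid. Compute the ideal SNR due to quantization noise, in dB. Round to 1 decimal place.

Ideal quantization SNR: 6.02 × 15 + 1.76 dB = 92.1 dB.

92.1 dB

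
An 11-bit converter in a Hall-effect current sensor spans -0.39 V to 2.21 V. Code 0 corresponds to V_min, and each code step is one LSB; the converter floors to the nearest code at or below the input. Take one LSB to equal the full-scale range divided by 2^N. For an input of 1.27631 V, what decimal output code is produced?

Full-scale range = 2.21 V − (-0.39 V) = 2.6 V. LSB = 2.6 V / 2^11 ≈ 1.270 mV.
V_in − V_min = 1.27631 − (-0.39) = 1.66631 V.
Divide by LSB: 1.66631 × 2048/2.6 = 1312.5396.
Truncating gives code 1312.

1312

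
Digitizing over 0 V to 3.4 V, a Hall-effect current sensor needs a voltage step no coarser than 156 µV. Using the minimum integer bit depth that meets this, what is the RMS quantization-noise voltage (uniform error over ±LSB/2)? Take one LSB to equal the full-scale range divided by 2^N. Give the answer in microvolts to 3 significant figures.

Range is 3.4 V.
Required number of levels: 3.4/156 µV = 21795; smallest N with 2^N ≥ that is 15.
Step size = 3.4/32768 V = 103.76 µV.
σ_q = LSB/√12 = 103.76 µV/3.4641 = 30.0 µV.

30.0 µV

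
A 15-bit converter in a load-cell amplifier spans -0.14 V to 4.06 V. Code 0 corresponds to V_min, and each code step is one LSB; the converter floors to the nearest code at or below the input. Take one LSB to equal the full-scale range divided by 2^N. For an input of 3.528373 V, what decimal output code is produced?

28620

Range = 4.06 − (-0.14) = 4.2 V. LSB = 4.2 V / 2^15 ≈ 128.2 µV.
V_in − V_min = 3.528373 − (-0.14) = 3.668373 V.
Divide by LSB: 3.668373 × 32768/4.2 = 28620.2968.
Truncating gives code 28620.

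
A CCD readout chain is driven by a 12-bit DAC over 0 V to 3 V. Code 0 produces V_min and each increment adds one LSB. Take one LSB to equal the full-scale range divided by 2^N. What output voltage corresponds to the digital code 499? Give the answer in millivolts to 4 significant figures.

365.5 mV

Span = 3 V. LSB = 3 V / 2^12.
V_out = V_min + code × LSB = 0 V + 499 × 3 V / 4096
      = 0 + 0.365479 = 0.365479 V.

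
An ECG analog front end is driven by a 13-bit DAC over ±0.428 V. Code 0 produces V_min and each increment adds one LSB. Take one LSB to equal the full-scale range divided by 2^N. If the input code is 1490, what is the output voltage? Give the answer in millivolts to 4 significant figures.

-272.3 mV

Span: 0.428 V − (-0.428 V) = 0.856 V. LSB = 0.856 V / 2^13.
V_out = -0.428 + 1490 × (0.856/8192) V
      = -0.428 + 0.155693 = -0.272307 V.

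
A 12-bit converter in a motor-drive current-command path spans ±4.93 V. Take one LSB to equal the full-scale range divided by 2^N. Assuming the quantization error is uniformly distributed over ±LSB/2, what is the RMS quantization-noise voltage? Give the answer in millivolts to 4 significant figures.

Span: 4.93 V − (-4.93 V) = 9.86 V.
LSB = 9.86 V ÷ 2^12 = 9.86/4096 V = 2.40723 mV.
V_rms = LSB/√12 = 2.40723 mV / √12 = 0.6949 mV.

0.6949 mV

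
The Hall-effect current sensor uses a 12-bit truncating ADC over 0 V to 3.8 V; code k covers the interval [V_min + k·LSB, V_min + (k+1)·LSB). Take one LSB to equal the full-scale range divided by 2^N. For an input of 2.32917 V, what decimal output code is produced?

2510

Span = 3.8 V. LSB = 3.8 V / 2^12 ≈ 0.9277 mV.
code = ⌊(V_in − V_min)/LSB⌋ = ⌊(V_in − V_min) × 2^12 / range⌋
     = ⌊(2.32917 − (0)) × 4096 / 3.8⌋ = ⌊2.32917 × 4096/3.8⌋
     = ⌊2510.600⌋ = 2510.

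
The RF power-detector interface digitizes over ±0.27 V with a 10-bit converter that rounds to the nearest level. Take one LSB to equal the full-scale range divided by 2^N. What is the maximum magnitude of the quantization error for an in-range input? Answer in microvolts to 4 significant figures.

263.7 µV

The full-scale span is 0.27 − (-0.27) = 0.54 V.
LSB = 0.54 V ÷ 2^10 = 0.54/1024 V = 0.527344 mV.
Worst-case error for round-to-nearest is half an LSB: 263.7 µV.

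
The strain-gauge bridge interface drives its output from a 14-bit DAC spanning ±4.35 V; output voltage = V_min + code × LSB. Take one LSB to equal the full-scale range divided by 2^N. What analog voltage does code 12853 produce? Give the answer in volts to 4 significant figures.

Full-scale range = 4.35 V − (-4.35 V) = 8.7 V. LSB = 8.7 V / 2^14.
V_out = -4.35 + 12853 × (8.7/16384) V
      = -4.35 V + 6.82502 V = 2.47502 V.

2.475 V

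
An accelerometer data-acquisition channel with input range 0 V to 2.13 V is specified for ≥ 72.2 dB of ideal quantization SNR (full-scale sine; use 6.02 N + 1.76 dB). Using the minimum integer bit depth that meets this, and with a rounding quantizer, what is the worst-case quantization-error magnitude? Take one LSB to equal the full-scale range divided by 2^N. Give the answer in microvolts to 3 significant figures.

260 µV

V_FS = 2.13 V.
Required N = ⌈(72.2 − 1.76)/6.02⌉ = ⌈11.701⌉ = 12.
LSB = 2.13 V ÷ 2^12 = 2.13/4096 V = 0.52002 mV.
Half an LSB is 260 µV.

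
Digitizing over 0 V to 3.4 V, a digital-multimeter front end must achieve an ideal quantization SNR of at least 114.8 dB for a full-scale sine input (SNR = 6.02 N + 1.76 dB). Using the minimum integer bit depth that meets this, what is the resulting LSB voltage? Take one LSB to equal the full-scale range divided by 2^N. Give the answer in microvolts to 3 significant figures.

6.48 µV

Range is 3.4 V.
Solving 6.02 N ≥ 114.8 − 1.76: N ≥ 18.777. Round up → N = 19.
LSB = 3.4 V ÷ 2^19 = 3.4/524288 V = 6.48 µV.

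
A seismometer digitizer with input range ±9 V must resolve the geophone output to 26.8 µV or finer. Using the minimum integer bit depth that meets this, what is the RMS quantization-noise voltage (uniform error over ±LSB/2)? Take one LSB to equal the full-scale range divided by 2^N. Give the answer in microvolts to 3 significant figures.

4.96 µV

Span: 9 V − (-9 V) = 18 V.
Need 2^N ≥ 18 V / 26.8 µV = 671600 → N_min = 20.
LSB = 18 V / 2^20 = 17.166 µV.
σ_q = LSB/√12 = 17.166 µV/3.4641 = 4.96 µV.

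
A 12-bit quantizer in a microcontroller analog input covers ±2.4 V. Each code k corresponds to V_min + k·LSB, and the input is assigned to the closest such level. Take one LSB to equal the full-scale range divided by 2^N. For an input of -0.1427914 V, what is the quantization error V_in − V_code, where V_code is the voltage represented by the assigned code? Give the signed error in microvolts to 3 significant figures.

+177 µV

The full-scale span is 2.4 − (-2.4) = 4.8 V. LSB = 4.8 V / 2^12 ≈ 1.172 mV.
(-0.1427914 − (-2.4)) / LSB = 2.2572086 × 4096/4.8 = 1926.1513. Nearest integer: k = 1926.
V_code = -2.4 + (1926/4096) × 4.8 = -0.1429687500 V.
e = -0.1427914 − (-0.1429687500) = +177 µV.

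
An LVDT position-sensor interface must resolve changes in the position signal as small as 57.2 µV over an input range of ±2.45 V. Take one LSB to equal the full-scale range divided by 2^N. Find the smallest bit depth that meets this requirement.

17 bits

Range = 2.45 − (-2.45) = 4.9 V.
4.9 V / 57.2 µV = 85660. Since 2^16 = 65536 and 2^17 = 131072, N = 17.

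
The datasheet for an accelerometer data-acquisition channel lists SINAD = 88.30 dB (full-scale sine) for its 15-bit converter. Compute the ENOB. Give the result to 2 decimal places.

14.38 bits

(88.30 − 1.76) / 6.02 = 86.54/6.02 = 14.3754 effective bits.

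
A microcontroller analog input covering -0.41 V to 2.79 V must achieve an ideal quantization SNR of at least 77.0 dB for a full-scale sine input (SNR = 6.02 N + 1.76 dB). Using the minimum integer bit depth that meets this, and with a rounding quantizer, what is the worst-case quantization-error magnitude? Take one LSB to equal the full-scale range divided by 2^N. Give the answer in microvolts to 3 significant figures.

The full-scale span is 2.79 − (-0.41) = 3.2 V.
6.02 N + 1.76 ≥ 77.0 gives N ≥ 12.498, so the minimum integer is 13.
LSB = 3.2 V / 2^13 = 390.63 µV.
Half an LSB is 195 µV.

195 µV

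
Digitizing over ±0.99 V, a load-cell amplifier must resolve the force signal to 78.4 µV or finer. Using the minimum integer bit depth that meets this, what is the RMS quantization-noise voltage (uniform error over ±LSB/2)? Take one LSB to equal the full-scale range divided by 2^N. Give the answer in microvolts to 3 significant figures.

17.4 µV

Full-scale range = 0.99 V − (-0.99 V) = 1.98 V.
Levels needed ≥ 1.98/78.4 µV = 25260. 2^15 = 32768 suffices, so N_min = 15.
One LSB is 1.98 V / 32768 = 60.425 µV.
V_rms = LSB/√12 = 17.4 µV.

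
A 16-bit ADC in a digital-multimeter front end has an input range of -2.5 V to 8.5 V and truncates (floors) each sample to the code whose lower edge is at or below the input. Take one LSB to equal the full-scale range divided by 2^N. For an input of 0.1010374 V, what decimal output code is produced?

Range = 8.5 − (-2.5) = 11 V. LSB = 11 V / 2^16 ≈ 167.8 µV.
(V_in − V_min) × 2^16/range = (0.1010374 − (-2.5)) × 65536/11 = 15496.508.
Floor → code = 15496.

15496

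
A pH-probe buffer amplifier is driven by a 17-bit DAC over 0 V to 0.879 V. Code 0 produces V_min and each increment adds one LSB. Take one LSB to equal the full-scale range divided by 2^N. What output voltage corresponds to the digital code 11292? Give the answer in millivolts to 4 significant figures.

Range is 0.879 V. LSB = 0.879 V / 2^17.
Output = V_min + (11292/131072) × range = 0 + 0.0861511 × 0.879 V
      = 0 + 0.0757268 = 0.0757268 V.

75.73 mV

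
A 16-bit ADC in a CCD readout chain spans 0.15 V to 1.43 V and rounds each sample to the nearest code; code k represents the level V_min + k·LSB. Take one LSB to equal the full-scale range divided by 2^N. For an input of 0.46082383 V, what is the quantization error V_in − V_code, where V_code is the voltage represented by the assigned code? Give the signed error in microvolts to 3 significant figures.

Full-scale range = 1.43 V − (0.15 V) = 1.28 V. LSB = 1.28 V / 2^16 ≈ 19.53 µV.
(0.46082383 − (0.15)) / LSB = 0.31082383 × 65536/1.28 = 15914.1801. Nearest integer: k = 15914.
V_code = V_min + k × range/2^16 = 0.15 + 15914 × 1.28/65536 = 0.46082031250 V.
V_in − V_code = 0.46082383 − (0.46082031250) = +3.52 µV.

+3.52 µV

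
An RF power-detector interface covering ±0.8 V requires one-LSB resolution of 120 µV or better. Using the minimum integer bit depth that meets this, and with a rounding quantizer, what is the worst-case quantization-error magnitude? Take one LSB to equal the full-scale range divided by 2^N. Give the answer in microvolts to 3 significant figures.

The full-scale span is 0.8 − (-0.8) = 1.6 V.
Levels needed ≥ 1.6/120 µV = 13330. 2^14 = 16384 suffices, so N_min = 14.
One LSB is 1.6 V / 16384 = 97.656 µV.
Max error for round-to-nearest is LSB/2 = 48.8 µV.

48.8 µV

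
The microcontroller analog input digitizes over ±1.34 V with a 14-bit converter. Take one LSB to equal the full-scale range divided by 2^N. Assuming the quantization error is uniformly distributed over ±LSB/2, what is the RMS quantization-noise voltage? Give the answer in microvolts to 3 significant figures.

47.2 µV

Span: 1.34 V − (-1.34 V) = 2.68 V.
LSB = 2.68 V / 2^14 = 163.57 µV.
V_rms = LSB/√12 = 163.57 µV / √12 = 47.2 µV.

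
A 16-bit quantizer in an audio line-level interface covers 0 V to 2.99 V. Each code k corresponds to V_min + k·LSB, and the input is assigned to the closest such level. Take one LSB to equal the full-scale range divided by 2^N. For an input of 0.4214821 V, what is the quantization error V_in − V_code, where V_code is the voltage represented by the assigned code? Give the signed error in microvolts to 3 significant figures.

+9.63 µV

Span = 2.99 V. LSB = 2.99 V / 2^16 ≈ 45.62 µV.
Position in LSBs: (0.4214821 − (0)) × 65536/2.99 = 9238.2110; rounding gives k = 9238.
V_code = 0 + (9238/65536) × 2.99 = 0.42147247314 V.
V_in − V_code = 0.4214821 − (0.42147247314) = +9.63 µV.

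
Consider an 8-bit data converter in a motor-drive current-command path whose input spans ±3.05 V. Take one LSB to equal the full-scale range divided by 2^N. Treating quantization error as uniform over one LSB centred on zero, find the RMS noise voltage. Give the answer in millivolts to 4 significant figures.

6.879 mV

Span: 3.05 V − (-3.05 V) = 6.1 V.
LSB = 6.1 V / 2^8 = 23.8281 mV.
For a uniform distribution on [−LSB/2, +LSB/2], V_rms = LSB/√12 = 23.8281 mV/3.4641 = 6.879 mV.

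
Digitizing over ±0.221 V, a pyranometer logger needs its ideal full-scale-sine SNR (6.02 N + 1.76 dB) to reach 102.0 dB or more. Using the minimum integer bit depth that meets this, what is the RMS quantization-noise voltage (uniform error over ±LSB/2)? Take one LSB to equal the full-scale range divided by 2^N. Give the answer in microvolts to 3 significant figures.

0.973 µV

The full-scale span is 0.221 − (-0.221) = 0.442 V.
6.02 N + 1.76 ≥ 102.0 gives N ≥ 16.651, so the minimum integer is 17.
Step size = 0.442/131072 V = 3.3722 µV.
V_rms = LSB/√12 = 0.973 µV.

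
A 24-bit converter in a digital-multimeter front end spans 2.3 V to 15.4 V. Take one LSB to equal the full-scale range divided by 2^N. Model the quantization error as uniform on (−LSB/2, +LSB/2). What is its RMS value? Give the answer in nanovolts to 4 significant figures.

Span: 15.4 V − (2.3 V) = 13.1 V.
LSB = 13.1 V / 2^24 = 0.780821 µV.
V_rms = LSB/√12 = 0.780821 µV / √12 = 225.4 nV.

225.4 nV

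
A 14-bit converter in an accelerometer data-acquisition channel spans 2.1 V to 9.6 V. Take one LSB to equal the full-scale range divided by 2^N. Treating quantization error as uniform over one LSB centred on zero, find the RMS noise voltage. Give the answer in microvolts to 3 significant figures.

132 µV

Full-scale range = 9.6 V − (2.1 V) = 7.5 V.
Step size = 7.5/16384 V = 457.76 µV.
V_rms = LSB/√12 = 457.76 µV / √12 = 132 µV.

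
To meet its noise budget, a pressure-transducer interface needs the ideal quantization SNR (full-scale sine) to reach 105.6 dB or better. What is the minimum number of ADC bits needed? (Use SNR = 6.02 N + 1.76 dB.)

Solving 6.02 N ≥ 105.6 − 1.76: N ≥ 17.249. Round up → N = 18.

18 bits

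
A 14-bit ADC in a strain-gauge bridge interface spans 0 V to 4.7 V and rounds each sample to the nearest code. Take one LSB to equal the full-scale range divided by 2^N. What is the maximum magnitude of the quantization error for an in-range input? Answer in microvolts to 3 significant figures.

Full-scale range = 4.7 V.
LSB = 4.7 V / 2^14 = 286.87 µV.
|e|_max = LSB/2 = 143 µV.

143 µV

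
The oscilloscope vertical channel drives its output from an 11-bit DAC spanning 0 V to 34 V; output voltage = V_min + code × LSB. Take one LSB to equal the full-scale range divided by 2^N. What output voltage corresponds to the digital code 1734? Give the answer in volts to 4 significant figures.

28.79 V

Range is 34 V. LSB = 34 V / 2^11.
Output = V_min + (1734/2048) × range = 0 + 0.846680 × 34 V
      = 0 V + 28.7871 V = 28.7871 V.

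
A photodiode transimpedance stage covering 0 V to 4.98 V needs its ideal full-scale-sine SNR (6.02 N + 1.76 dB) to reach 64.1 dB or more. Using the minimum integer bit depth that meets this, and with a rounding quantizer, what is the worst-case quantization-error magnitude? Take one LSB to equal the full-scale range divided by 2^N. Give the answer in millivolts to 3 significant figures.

1.22 mV

Range is 4.98 V.
6.02 N + 1.76 ≥ 64.1 gives N ≥ 10.355, so the minimum integer is 11.
LSB = 4.98 V / 2^11 = 2.4316 mV.
|e|_max = LSB/2 = 1.22 mV.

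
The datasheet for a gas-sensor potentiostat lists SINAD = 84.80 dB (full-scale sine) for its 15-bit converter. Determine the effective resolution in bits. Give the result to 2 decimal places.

13.79 bits

ENOB = (SINAD − 1.76) / 6.02 = (84.80 − 1.76) / 6.02 = 83.04 / 6.02 = 13.7940.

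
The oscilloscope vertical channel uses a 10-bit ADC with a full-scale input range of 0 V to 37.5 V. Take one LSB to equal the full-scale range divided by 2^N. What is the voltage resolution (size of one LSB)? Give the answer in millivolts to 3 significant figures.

36.6 mV

Range is 37.5 V.
2^10 = 1024 levels.
LSB = 37.5 V ÷ 2^10 = 37.5/1024 V = 36.6 mV.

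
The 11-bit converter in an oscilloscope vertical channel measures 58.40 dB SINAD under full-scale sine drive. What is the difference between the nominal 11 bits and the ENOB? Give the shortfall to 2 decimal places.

N_eff = (58.40 − 1.76)/6.02 = 9.4086 bits.
Lost resolution: 11 − 9.4086 = 1.5914 bits.

1.59 bits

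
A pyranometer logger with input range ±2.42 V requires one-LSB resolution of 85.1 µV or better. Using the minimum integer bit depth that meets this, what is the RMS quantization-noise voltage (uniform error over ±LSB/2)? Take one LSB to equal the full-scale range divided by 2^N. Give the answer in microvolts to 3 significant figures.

The full-scale span is 2.42 − (-2.42) = 4.84 V.
4.84 V / 85.1 µV = 56870. Since 2^15 = 32768 and 2^16 = 65536, N = 16.
One LSB is 4.84 V / 65536 = 73.853 µV.
V_rms = LSB/√12 = 21.3 µV.

21.3 µV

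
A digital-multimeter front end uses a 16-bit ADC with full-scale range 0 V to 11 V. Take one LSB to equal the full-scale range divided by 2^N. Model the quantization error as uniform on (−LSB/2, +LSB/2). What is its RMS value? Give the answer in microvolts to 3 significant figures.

48.5 µV

V_FS = 11 V.
One LSB is 11 V / 65536 = 167.85 µV.
For a uniform distribution on [−LSB/2, +LSB/2], V_rms = LSB/√12 = 167.85 µV/3.4641 = 48.5 µV.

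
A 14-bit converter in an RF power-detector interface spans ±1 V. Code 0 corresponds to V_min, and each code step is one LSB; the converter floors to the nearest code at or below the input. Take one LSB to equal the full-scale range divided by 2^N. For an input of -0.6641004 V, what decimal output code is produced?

2751

The full-scale span is 1 − (-1) = 2 V. LSB = 2 V / 2^14 ≈ 122.1 µV.
(V_in − V_min) × 2^14/range = (-0.6641004 − (-1)) × 16384/2 = 2751.690.
Floor → code = 2751.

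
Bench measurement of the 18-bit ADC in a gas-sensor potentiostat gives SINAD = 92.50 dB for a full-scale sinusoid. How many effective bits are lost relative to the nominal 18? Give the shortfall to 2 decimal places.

Effective bits = (92.50 − 1.76)/6.02 = 15.0731.
18 − 15.0731 = 2.93 bits below nominal.

2.93 bits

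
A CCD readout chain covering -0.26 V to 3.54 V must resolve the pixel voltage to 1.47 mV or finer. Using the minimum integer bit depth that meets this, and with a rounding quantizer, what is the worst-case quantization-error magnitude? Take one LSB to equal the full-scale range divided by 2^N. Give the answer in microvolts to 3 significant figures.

The full-scale span is 3.54 − (-0.26) = 3.8 V.
Need 2^N ≥ 3.8 V / 1.47 mV = 2585 → N_min = 12.
Step size = 3.8/4096 V = 0.92773 mV.
|e|_max = LSB/2 = 464 µV.

464 µV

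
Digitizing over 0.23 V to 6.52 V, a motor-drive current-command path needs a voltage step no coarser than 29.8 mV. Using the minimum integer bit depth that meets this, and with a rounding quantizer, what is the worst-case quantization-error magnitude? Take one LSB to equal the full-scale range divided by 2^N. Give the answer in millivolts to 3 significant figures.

Span: 6.52 V − (0.23 V) = 6.29 V.
6.29 V / 29.8 mV = 211.1. Since 2^7 = 128 and 2^8 = 256, N = 8.
Step size = 6.29/256 V = 24.570 mV.
Max error for round-to-nearest is LSB/2 = 12.3 mV.

12.3 mV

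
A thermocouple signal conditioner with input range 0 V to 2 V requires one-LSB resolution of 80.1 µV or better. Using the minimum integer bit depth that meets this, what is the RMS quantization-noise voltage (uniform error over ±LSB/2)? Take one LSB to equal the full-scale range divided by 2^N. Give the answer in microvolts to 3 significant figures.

17.6 µV

Range is 2 V.
Need 2^N ≥ 2 V / 80.1 µV = 24970 → N_min = 15.
Step size = 2/32768 V = 61.035 µV.
V_rms = LSB/√12 = 17.6 µV.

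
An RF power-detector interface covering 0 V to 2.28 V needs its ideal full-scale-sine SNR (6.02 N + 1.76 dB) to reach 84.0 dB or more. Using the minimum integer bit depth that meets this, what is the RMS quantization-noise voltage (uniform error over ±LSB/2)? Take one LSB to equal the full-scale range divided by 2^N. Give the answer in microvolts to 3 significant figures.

40.2 µV

Full-scale range = 2.28 V.
Required N = ⌈(84.0 − 1.76)/6.02⌉ = ⌈13.661⌉ = 14.
LSB = 2.28 V / 2^14 = 139.16 µV.
V_rms = LSB/√12 = 40.2 µV.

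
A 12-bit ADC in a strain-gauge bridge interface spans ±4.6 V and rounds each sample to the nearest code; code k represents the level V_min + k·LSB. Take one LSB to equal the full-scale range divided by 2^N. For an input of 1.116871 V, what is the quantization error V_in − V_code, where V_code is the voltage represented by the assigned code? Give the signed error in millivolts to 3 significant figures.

+0.562 mV

Full-scale range = 4.6 V − (-4.6 V) = 9.2 V. LSB = 9.2 V / 2^12 ≈ 2.246 mV.
Position in LSBs: (1.116871 − (-4.6)) × 4096/9.2 = 2545.2504; rounding gives k = 2545.
Reconstructed level: -4.6 + 2545 × 9.2/4096 V = 1.116308594 V.
Error = V_in − V_code = 1.116871 − (1.116308594) = +0.562 mV.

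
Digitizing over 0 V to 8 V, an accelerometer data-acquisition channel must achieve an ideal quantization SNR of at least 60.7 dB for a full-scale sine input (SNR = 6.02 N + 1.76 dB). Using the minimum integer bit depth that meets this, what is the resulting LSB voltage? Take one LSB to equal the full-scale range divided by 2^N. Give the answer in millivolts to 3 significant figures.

Range is 8 V.
N ≥ (60.7 − 1.76)/6.02 = 9.791 → N_min = 10.
Step size = 8/1024 V = 7.81 mV.

7.81 mV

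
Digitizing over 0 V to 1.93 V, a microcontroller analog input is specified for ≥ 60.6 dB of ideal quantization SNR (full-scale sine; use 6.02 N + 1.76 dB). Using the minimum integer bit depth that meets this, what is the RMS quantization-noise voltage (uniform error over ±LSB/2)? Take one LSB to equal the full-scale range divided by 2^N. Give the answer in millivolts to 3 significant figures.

Full-scale range = 1.93 V.
Required N = ⌈(60.6 − 1.76)/6.02⌉ = ⌈9.774⌉ = 10.
LSB = 1.93 V ÷ 2^10 = 1.93/1024 V = 1.8848 mV.
σ_q = LSB/√12 = 1.8848 mV/3.4641 = 0.544 mV.

0.544 mV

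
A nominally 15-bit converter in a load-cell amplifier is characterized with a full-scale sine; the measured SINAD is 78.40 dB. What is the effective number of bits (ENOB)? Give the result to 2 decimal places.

ENOB = (78.40 − 1.76)/6.02 = 12.7309 bits.

12.73 bits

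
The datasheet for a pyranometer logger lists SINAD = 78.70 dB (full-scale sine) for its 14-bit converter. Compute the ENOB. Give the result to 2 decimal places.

(78.70 − 1.76) / 6.02 = 76.94/6.02 = 12.7807 effective bits.

12.78 bits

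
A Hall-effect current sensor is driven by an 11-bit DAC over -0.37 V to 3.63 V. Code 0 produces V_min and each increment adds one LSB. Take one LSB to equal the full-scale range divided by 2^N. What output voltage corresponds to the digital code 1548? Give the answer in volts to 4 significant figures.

Range = 3.63 − (-0.37) = 4 V. LSB = 4 V / 2^11.
V_out = -0.37 + 1548 × (4/2048) V
      = -0.37 + 3.02344 = 2.65344 V.

2.653 V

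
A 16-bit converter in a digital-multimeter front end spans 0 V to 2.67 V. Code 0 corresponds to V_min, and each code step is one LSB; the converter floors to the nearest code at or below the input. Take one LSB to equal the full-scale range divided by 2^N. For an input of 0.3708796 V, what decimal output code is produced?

Span = 2.67 V. LSB = 2.67 V / 2^16 ≈ 40.74 µV.
V_in − V_min = 0.3708796 − (0) = 0.3708796 V.
Divide by LSB: 0.3708796 × 65536/2.67 = 9103.3579.
Truncating gives code 9103.

9103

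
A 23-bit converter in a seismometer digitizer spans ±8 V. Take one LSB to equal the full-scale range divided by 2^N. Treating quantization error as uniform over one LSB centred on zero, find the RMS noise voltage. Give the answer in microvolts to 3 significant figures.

The full-scale span is 8 − (-8) = 16 V.
Step size = 16/8388608 V = 1.9073 µV.
RMS of a uniform error over width LSB is LSB/√12 = 0.551 µV.

0.551 µV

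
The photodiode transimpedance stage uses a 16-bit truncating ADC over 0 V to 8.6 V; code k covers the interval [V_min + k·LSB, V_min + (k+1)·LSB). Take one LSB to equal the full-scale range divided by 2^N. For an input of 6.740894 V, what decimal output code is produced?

Span = 8.6 V. LSB = 8.6 V / 2^16 ≈ 131.2 µV.
(V_in − V_min) × 2^16/range = (6.740894 − (0)) × 65536/8.6 = 51368.748.
Floor → code = 51368.

51368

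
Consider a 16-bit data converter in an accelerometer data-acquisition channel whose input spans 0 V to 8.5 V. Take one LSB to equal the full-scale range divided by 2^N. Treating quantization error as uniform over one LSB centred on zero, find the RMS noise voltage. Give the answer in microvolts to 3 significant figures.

V_FS = 8.5 V.
Step size = 8.5/65536 V = 129.70 µV.
V_rms = LSB/√12 = 129.70 µV / √12 = 37.4 µV.

37.4 µV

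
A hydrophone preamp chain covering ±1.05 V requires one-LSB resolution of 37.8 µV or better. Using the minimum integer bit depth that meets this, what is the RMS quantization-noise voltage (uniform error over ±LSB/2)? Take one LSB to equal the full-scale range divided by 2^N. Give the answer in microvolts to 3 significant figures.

Span: 1.05 V − (-1.05 V) = 2.1 V.
Need 2^N ≥ 2.1 V / 37.8 µV = 55560 → N_min = 16.
Step size = 2.1/65536 V = 32.043 µV.
V_rms = LSB/√12 = 9.25 µV.

9.25 µV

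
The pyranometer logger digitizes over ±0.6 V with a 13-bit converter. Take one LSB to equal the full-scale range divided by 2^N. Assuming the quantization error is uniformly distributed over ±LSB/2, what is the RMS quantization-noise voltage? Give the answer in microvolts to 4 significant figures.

42.29 µV

The full-scale span is 0.6 − (-0.6) = 1.2 V.
LSB = 1.2 V ÷ 2^13 = 1.2/8192 V = 146.484 µV.
σ_q = LSB/√12 = 146.484 µV/3.4641 = 42.29 µV.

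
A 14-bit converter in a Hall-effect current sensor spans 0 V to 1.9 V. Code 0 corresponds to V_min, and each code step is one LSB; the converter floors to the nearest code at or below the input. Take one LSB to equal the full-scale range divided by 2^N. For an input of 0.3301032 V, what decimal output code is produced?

V_FS = 1.9 V. LSB = 1.9 V / 2^14 ≈ 116.0 µV.
V_in − V_min = 0.3301032 − (0) = 0.3301032 V.
Divide by LSB: 0.3301032 × 16384/1.9 = 2846.5320.
Truncating gives code 2846.

2846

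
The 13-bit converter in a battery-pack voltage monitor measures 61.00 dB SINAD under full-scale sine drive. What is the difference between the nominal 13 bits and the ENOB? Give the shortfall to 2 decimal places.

3.16 bits

ENOB = (SINAD − 1.76)/6.02 = (61.00 − 1.76)/6.02 = 9.8405 bits.
Lost resolution: 13 − 9.8405 = 3.1595 bits.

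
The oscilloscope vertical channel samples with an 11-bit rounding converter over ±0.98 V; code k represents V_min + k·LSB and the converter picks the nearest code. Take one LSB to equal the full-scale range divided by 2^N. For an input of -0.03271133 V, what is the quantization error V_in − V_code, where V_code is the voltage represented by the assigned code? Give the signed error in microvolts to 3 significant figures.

Range = 0.98 − (-0.98) = 1.96 V. LSB = 1.96 V / 2^11 ≈ 0.9570 mV.
(-0.03271133 − (-0.98)) / LSB = 0.94728867 × 2048/1.96 = 989.8200. Nearest integer: k = 990.
V_code = V_min + k × range/2^11 = -0.98 + 990 × 1.96/2048 = -0.03253906250 V.
e = -0.03271133 − (-0.03253906250) = −172 µV.

−172 µV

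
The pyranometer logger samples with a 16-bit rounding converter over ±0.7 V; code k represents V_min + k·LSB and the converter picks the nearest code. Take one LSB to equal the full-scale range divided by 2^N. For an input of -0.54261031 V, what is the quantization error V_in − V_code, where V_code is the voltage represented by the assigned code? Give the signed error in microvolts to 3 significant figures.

The full-scale span is 0.7 − (-0.7) = 1.4 V. LSB = 1.4 V / 2^16 ≈ 21.36 µV.
(V_in − V_min)/LSB = (-0.54261031 − (-0.7)) × 65536/1.4 = 7367.6362 → nearest code k = 7368.
V_code = V_min + k × range/2^16 = -0.7 + 7368 × 1.4/65536 = -0.54260253906 V.
Error = V_in − V_code = -0.54261031 − (-0.54260253906) = −7.77 µV.

−7.77 µV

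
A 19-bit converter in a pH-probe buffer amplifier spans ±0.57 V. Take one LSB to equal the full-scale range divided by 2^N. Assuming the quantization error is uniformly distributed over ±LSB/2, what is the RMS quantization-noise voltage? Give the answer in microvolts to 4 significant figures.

0.6277 µV

Span: 0.57 V − (-0.57 V) = 1.14 V.
One LSB is 1.14 V / 524288 = 2.17438 µV.
V_rms = LSB/√12 = 2.17438 µV / √12 = 0.6277 µV.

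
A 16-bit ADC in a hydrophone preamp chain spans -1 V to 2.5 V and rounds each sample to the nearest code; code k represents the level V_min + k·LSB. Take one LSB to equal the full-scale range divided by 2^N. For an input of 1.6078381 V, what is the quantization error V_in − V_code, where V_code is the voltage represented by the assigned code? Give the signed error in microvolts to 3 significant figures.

−18.7 µV

Full-scale range = 2.5 V − (-1 V) = 3.5 V. LSB = 3.5 V / 2^16 ≈ 53.41 µV.
(1.6078381 − (-1)) / LSB = 2.6078381 × 65536/3.5 = 48830.6508. Nearest integer: k = 48831.
Reconstructed level: -1 + 48831 × 3.5/65536 V = 1.6078567505 V.
V_in − V_code = 1.6078381 − (1.6078567505) = −18.7 µV.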